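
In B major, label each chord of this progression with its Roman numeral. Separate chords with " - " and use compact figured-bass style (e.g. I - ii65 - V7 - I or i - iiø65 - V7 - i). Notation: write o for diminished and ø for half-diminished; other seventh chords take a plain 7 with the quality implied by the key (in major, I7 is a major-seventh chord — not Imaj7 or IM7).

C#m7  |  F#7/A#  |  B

ii7 - V65 - I

C#m7: minor seventh chord on C# = scale degree 2 → ii7.
F#7/A#: root F# is the dominant; dominant seventh chord there is V65.
B has root B, degree 1 in B major, so I.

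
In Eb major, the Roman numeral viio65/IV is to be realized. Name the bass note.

Bb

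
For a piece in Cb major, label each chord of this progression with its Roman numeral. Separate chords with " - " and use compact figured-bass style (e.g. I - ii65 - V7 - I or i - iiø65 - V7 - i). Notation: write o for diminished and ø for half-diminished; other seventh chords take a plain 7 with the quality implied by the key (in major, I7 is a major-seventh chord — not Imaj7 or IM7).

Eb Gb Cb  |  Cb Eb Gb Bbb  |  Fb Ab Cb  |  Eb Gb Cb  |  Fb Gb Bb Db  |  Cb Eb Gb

I6 - V7/IV - IV - I6 - V42 - I

Eb-Gb-Cb has root Cb, degree 1 in Cb major, so I6.
Cb-Eb-Gb-Bbb: a dominant seventh chord on Cb, the applied dominant of IV → V7/IV.
Fb-Ab-Cb: root Fb is the subdominant; major triad there is IV.
Eb-Gb-Cb: major triad on Cb = scale degree 1 → I6.
Fb-Gb-Bb-Db: dominant seventh chord on Gb = scale degree 5 → V42.
Cb-Eb-Gb: root Cb is the tonic; major triad there is I.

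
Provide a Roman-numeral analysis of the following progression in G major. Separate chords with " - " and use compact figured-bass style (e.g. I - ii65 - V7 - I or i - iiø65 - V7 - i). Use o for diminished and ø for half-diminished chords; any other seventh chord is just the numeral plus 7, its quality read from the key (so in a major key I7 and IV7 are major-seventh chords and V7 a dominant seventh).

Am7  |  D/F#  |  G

ii7 - V6 - I

Am7: root A is the supertonic; minor seventh chord there is ii7.
D/F# has root D, degree 5 in G major, so V6.
G: root G is the tonic; major triad there is I.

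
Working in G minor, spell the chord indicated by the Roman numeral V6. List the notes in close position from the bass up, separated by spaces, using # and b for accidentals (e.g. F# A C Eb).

F# A D

In G minor, scale degree 5 is D. The dominant is major (leading tone raised), so V is a major triad.
That chord is spelled D-F#-A.
The figured bass 6 indicates first inversion, placing the third (F#) in the bass: F#-A-D.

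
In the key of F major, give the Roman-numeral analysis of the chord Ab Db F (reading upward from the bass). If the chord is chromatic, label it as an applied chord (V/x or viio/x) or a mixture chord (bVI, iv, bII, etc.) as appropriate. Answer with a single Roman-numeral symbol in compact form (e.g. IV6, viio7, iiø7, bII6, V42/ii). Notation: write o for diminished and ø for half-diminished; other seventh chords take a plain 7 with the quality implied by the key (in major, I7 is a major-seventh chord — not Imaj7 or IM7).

bVI64

The pitches Db-F-Ab form a major triad rooted on Db.
Db is the lowered sixth degree of F major (diatonic 6 would be D). This is a major triad on the lowered sixth degree, borrowed from the parallel minor.
With Ab in the bass the chord is in second inversion, so the figured bass is 64.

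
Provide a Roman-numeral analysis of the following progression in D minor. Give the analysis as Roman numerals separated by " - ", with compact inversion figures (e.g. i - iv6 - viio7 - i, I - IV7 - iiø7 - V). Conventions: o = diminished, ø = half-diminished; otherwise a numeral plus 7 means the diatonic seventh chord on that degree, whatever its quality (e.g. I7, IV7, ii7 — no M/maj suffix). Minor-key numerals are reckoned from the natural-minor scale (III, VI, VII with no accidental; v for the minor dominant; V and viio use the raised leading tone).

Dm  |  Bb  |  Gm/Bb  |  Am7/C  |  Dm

i - VI - iv6 - v65 - i

Dm: root D is the tonic; minor triad there is i.
Bb: major triad on Bb = scale degree 6 → VI.
Gm/Bb: root G is the subdominant; minor triad there is iv6.
Am7/C: minor seventh chord on A = scale degree 5 → v65.
Dm: minor triad on D = scale degree 1 → i.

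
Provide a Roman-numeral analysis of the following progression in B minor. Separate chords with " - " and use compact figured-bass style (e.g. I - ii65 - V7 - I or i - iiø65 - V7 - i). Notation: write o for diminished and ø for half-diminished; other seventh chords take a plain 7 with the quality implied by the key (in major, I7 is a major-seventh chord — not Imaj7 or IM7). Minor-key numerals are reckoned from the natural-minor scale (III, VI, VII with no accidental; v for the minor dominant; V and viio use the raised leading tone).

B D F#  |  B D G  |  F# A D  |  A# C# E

B-D-F#: minor triad on B = scale degree 1 → i.
B-D-G: root G is the submediant; major triad there is VI6.
F#-A-D: root D is the mediant; major triad there is III6.
A#-C#-E: root A# is the leading tone; diminished triad there is viio.

i - VI6 - III6 - viio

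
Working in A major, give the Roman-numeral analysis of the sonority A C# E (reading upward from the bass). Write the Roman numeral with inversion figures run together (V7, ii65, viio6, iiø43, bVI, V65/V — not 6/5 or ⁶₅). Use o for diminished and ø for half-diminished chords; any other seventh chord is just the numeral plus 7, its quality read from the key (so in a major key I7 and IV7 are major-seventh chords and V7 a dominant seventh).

I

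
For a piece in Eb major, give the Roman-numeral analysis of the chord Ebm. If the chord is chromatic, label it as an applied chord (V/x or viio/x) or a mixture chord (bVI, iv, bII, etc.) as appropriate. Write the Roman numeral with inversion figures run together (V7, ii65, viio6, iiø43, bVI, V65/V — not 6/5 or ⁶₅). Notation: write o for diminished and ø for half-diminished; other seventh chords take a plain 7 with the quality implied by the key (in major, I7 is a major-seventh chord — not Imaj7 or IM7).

i

The pitches Eb-Gb-Bb form a minor triad rooted on Eb.
Eb is the first degree of Eb major. This is the minor tonic, borrowed from the parallel minor.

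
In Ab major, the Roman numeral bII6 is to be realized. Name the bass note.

Db

bII in Ab major has root Bbb; the chord is Bbb-Db-Fb.
The figure 6 means first inversion — the third is in the bass.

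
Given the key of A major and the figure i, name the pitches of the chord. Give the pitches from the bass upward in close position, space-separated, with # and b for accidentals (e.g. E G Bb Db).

A C E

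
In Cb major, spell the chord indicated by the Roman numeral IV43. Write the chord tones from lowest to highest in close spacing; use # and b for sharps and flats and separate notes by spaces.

Cb Eb Fb Ab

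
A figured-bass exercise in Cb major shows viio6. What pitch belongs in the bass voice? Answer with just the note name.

viio in Cb major has root Bb; the chord is Bb-Db-Fb.
The figure 6 means first inversion — the third is in the bass.

Db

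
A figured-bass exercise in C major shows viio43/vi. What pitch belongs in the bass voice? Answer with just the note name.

D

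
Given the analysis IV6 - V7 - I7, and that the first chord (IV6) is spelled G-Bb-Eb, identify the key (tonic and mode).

The anchor chord is a major triad on Eb, labeled IV6.
IV6 on Eb implies Eb is the subdominant; that puts the tonic at Bb, and the uppercase numeral fits major mode.

Bb major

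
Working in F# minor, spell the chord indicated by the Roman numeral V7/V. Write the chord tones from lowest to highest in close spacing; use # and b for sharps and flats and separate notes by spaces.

G# B# D# F#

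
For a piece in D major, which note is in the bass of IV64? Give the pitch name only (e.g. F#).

IV in D major has root G; the chord is G-B-D.
The figure 64 means second inversion — the fifth is in the bass.

D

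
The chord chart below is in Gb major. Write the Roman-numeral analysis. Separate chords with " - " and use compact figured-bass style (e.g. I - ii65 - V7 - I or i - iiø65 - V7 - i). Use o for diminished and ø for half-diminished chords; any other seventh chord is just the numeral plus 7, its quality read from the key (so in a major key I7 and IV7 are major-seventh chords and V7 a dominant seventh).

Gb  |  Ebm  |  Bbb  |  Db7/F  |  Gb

I - vi - bIII - V65 - I

Gb: root Gb is the tonic; major triad there is I.
Ebm has root Eb, degree 6 in Gb major, so vi.
Bbb is non-diatonic — bIII, a mixture chord from Gb minor.
Db7/F: dominant seventh chord on Db = scale degree 5 → V65.
Gb: major triad on Gb = scale degree 1 → I.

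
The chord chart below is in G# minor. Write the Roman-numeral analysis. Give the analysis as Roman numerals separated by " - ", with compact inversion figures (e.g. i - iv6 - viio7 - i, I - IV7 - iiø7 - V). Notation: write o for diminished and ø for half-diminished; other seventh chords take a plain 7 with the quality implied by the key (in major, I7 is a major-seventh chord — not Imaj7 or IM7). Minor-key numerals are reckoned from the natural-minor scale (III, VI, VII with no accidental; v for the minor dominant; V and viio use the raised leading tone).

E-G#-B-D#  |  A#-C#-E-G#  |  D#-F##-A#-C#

E-G#-B-D#: root E is the submediant; major seventh chord there is VI7.
A#-C#-E-G# has root A#, degree 2 in G# minor, so iiø7.
D#-F##-A#-C#: root D# is the dominant; dominant seventh chord there is V7.

VI7 - iiø7 - V7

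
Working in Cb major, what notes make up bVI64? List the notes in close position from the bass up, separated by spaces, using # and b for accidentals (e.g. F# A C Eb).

bVI64 is a major triad on the lowered sixth degree, borrowed from the parallel minor. In Cb major that root is Abb.
So the chord is Abb-Cb-Ebb, a major triad.
The figured bass 64 indicates second inversion, placing the fifth (Ebb) in the bass: Ebb-Abb-Cb.

Ebb Abb Cb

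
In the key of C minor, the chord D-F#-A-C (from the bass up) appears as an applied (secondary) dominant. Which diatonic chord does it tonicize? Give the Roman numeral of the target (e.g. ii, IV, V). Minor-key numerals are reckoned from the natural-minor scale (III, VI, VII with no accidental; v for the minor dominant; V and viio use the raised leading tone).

V

The chord is a dominant seventh chord on D.
A dominant resolves down a perfect fifth: D → G. In C minor, G is scale degree 5, i.e. V.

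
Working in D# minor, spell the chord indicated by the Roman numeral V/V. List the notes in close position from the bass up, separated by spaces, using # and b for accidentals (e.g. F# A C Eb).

E# G## B#

V/V is a secondary dominant — the dominant triad of V. V in D# minor is A#, so the applied chord's root is E#, a perfect fifth above.
Building a major triad on E# gives E#-G##-B#.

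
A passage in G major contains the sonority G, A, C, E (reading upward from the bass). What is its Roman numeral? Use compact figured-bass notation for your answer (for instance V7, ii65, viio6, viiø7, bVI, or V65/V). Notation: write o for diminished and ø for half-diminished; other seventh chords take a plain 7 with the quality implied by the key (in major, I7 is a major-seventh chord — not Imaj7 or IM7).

The pitches A-C-E-G form a minor seventh chord rooted on A.
In G major, A is the supertonic; the diatonic minor seventh chord there is ii7.
With G in the bass the chord is in third inversion, so the figured bass is 42.

ii42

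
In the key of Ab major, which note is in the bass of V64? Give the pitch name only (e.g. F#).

Bb

V in Ab major has root Eb; the chord is Eb-G-Bb.
The figure 64 means second inversion — the fifth is in the bass.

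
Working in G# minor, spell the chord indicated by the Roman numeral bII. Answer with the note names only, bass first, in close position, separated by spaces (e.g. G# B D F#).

A C# E

bII is the Neapolitan chord — a major triad on the lowered second degree. In G# minor that root is A.
So the chord is A-C#-E, a major triad.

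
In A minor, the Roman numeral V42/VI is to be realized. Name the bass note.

The applied chord V42/VI is rooted on C: C-E-G-Bb.
The figure 42 means third inversion — the seventh is in the bass.

Bb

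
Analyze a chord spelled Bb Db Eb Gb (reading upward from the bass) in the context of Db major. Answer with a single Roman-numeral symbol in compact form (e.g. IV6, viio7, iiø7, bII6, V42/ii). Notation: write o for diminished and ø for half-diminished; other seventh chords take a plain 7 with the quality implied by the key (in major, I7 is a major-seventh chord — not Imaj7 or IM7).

The pitches Eb-Gb-Bb-Db form a minor seventh chord rooted on Eb.
Eb is scale degree 2 in Db major, and a minor seventh chord on that degree is written ii7.
With Bb in the bass the chord is in second inversion, so the figured bass is 43.

ii43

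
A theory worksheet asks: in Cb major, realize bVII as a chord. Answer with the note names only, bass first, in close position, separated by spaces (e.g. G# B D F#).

bVII is a major triad on the lowered seventh degree (the subtonic), borrowed from the parallel minor. In Cb major that root is Bbb.
So the chord is Bbb-Db-Fb, a major triad.

Bbb Db Fb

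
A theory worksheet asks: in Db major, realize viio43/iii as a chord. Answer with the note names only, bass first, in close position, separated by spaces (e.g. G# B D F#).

Bb Db E G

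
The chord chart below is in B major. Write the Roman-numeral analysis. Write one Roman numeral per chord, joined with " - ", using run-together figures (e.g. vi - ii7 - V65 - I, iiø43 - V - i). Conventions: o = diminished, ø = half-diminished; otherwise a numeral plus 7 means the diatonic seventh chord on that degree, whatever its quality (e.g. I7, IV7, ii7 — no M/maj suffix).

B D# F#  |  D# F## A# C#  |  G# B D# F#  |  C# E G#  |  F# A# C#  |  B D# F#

I - V7/vi - vi7 - ii - V - I

B-D#-F#: root B is the tonic; major triad there is I.
D#-F##-A#-C#: chromatic; D# is V of vi, so V7/vi.
G#-B-D#-F# has root G#, degree 6 in B major, so vi7.
C#-E-G#: minor triad on C# = scale degree 2 → ii.
F#-A#-C# has root F#, degree 5 in B major, so V.
B-D#-F# has root B, degree 1 in B major, so I.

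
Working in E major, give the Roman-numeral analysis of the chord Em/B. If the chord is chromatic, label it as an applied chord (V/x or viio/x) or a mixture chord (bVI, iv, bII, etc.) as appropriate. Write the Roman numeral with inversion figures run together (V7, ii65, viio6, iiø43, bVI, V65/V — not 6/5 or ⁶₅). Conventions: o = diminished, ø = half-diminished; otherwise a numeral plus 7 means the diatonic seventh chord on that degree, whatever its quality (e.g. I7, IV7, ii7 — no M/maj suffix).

i64

The pitches E-G-B form a minor triad rooted on E.
E is the first degree of E major. This is the minor tonic, borrowed from the parallel minor.
With B in the bass the chord is in second inversion, so the figured bass is 64.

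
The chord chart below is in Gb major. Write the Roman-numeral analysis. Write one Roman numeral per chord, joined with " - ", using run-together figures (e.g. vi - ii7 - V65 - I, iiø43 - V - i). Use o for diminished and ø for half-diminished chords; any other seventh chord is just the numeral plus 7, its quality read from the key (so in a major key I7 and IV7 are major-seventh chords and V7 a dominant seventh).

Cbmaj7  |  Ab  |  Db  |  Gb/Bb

Cbmaj7: root Cb is the subdominant; major seventh chord there is IV7.
Ab: chromatic; Ab is V of V, so V/V.
Db has root Db, degree 5 in Gb major, so V.
Gb/Bb: major triad on Gb = scale degree 1 → I6.

IV7 - V/V - V - I6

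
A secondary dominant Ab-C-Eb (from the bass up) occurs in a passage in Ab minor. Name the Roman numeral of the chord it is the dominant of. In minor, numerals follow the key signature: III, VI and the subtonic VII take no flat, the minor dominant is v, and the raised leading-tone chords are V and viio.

iv

The chord is a major triad on Ab.
A dominant resolves down a perfect fifth: Ab → Db. In Ab minor, Db is scale degree 4, i.e. iv.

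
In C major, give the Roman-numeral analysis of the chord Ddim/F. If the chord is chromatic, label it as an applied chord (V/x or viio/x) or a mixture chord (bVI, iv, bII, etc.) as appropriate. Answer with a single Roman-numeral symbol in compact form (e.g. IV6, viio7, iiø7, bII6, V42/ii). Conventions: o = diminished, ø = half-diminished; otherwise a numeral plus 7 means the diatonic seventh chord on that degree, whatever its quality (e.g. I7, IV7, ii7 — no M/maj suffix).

Stacked in thirds the chord is D-F-Ab: a diminished triad on D.
D is the second degree of C major. This is the diminished supertonic triad, borrowed from the parallel minor.
With F in the bass the chord is in first inversion, so the figured bass is 6.

iio6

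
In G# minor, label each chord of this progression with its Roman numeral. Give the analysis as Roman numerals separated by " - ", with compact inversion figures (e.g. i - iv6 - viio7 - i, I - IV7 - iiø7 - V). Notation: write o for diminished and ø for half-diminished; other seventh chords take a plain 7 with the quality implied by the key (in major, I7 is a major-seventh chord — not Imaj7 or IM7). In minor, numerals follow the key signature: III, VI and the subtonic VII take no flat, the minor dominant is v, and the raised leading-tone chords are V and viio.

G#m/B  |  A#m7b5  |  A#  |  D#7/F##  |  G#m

i6 - iiø7 - V/V - V65 - i

G#m/B has root G#, degree 1 in G# minor, so i6.
A#m7b5: half-diminished seventh chord on A# = scale degree 2 → iiø7.
A#: chromatic; A# is V of V, so V/V.
D#7/F##: root D# is the dominant; dominant seventh chord there is V65.
G#m has root G#, degree 1 in G# minor, so i.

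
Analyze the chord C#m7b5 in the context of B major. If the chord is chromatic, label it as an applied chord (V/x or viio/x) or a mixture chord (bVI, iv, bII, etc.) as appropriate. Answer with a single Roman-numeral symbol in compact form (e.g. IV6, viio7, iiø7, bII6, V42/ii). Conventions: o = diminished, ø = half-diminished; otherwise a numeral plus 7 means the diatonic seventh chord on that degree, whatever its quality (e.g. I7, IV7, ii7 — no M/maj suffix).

iiø7

Stacked in thirds the chord is C#-E-G-B: a half-diminished seventh chord on C#.
C# is the second degree of B major. This is the half-diminished supertonic seventh, borrowed from the parallel minor.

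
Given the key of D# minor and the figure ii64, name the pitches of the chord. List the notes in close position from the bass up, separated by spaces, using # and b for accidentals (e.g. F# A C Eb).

B# E# G#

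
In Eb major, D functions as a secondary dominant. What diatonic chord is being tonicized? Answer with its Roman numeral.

iii

The chord is a major triad on D.
A dominant resolves down a perfect fifth: D → G. In Eb major, G is scale degree 3, i.e. iii.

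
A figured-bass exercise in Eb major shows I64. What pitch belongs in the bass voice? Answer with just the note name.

Bb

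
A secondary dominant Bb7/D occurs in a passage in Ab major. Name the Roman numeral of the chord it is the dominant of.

V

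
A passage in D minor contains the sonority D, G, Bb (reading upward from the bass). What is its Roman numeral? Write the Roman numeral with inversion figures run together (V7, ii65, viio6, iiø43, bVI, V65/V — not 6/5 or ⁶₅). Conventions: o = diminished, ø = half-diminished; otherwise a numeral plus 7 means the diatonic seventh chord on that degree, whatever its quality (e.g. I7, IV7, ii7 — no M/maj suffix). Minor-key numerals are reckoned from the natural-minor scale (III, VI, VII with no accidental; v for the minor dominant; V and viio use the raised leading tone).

Stacked in thirds the chord is G-Bb-D: a minor triad on G.
In D minor, G is the subdominant; the diatonic minor triad there is iv.
With D in the bass the chord is in second inversion, so the figured bass is 64.

iv64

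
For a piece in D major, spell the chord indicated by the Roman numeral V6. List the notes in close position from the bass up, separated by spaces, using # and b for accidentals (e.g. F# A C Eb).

C# E A

The numeral's case and figure indicate a major triad. In D major its root, the dominant, is A.
That chord is spelled A-C#-E.
The figured bass 6 indicates first inversion, placing the third (C#) in the bass: C#-E-A.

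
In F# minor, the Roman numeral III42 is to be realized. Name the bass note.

III in F# minor has root A; the chord is A-C#-E-G#.
The figure 42 means third inversion — the seventh is in the bass.

G#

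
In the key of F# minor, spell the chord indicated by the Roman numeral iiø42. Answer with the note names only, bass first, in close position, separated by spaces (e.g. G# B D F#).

F# G# B D

In F# minor, the supertonic is G#, and the diatonic chord built there is a half-diminished seventh chord.
Stacking thirds from G# gives G#-B-D-F#.
The figured bass 42 indicates third inversion, placing the seventh (F#) in the bass: F#-G#-B-D.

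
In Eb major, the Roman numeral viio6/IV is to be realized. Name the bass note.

The applied chord viio6/IV is rooted on G: G-Bb-Db.
The figure 6 means first inversion — the third is in the bass.

Bb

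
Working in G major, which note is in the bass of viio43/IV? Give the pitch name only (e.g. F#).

F

The applied chord viio43/IV is rooted on B: B-D-F-Ab.
The figure 43 means second inversion — the fifth is in the bass.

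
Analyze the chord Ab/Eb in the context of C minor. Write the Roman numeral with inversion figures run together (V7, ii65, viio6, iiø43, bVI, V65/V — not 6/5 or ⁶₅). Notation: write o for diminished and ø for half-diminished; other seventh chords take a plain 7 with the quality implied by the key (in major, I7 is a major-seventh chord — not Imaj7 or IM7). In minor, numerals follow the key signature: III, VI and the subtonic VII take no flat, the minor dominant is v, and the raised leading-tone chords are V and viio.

Stacked in thirds the chord is Ab-C-Eb: a major triad on Ab.
In C minor, Ab is the submediant; the diatonic major triad there is VI.
With Eb in the bass the chord is in second inversion, so the figured bass is 64.

VI64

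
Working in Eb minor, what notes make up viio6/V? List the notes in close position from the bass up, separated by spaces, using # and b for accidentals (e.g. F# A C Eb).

The slash marks an applied leading-tone chord: viio of V. In Eb minor, V is Bb, so the leading tone to it is A, a half step below.
Building a diminished triad on A gives A-C-Eb.
With the 6 figure the chord is in first inversion; from the bass C upward in close position it reads C-Eb-A.

C Eb A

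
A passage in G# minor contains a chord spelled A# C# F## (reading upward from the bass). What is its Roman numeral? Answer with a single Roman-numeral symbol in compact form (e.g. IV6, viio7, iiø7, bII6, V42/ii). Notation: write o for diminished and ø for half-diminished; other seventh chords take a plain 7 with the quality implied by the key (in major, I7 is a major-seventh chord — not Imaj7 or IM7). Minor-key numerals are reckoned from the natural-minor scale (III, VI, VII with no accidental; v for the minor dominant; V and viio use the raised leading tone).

Stacked in thirds the chord is F##-A#-C#: a diminished triad on F##.
In G# minor, F## is the leading tone; the diatonic diminished triad there is viio.
With A# in the bass the chord is in first inversion, so the figured bass is 6.

viio6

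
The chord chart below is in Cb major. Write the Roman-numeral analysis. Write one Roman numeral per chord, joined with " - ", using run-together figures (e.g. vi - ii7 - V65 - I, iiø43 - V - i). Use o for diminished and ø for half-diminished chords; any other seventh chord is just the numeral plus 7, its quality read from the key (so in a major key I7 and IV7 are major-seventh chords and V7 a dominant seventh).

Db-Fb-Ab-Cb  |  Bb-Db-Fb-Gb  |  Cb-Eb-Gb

Db-Fb-Ab-Cb: root Db is the supertonic; minor seventh chord there is ii7.
Bb-Db-Fb-Gb has root Gb, degree 5 in Cb major, so V65.
Cb-Eb-Gb: major triad on Cb = scale degree 1 → I.

ii7 - V65 - I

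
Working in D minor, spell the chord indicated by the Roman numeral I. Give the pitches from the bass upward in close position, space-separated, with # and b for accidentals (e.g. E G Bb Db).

I is the major tonic (Picardy third), borrowed from the parallel major. In D minor that root is D.
So the chord is D-F#-A.

D F# A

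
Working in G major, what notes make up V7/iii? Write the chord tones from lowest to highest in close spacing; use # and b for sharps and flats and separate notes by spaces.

F# A# C# E

The slash means an applied dominant: we want the dominant of iii. In G major, iii is B minor, and its dominant is built on F#.
Building a dominant seventh chord on F# gives F#-A#-C#-E.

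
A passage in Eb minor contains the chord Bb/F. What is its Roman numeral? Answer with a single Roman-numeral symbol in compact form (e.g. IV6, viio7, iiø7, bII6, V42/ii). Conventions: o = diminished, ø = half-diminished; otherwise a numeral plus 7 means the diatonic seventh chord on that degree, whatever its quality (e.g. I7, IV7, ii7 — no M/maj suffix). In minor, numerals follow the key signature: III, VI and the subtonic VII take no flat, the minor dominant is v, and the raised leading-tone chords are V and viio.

Stacked in thirds the chord is Bb-D-F: a major triad on Bb.
In Eb minor, Bb is the dominant; the diatonic major triad there is V.
With F in the bass the chord is in second inversion, so the figured bass is 64.

V64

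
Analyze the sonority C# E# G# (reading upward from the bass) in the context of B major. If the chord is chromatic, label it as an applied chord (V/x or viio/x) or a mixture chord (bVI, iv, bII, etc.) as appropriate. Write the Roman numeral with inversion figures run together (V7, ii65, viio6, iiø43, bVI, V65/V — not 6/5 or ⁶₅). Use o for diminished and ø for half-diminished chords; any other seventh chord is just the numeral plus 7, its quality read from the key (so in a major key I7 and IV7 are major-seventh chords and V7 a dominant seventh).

V/V

The pitches C#-E#-G# form a major triad rooted on C#.
C# is not a diatonic chord root with this quality in B major, but it lies a perfect fifth above F# (V), so the chord functions as an applied dominant of V.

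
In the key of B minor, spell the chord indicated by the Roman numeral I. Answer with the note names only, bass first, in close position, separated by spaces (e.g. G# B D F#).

Scale degree 1 in B minor is B; here the chord built on it is altered to a major triad. I is the major tonic (Picardy third), borrowed from the parallel major.
So the chord is B-D#-F#, a major triad.

B D# F#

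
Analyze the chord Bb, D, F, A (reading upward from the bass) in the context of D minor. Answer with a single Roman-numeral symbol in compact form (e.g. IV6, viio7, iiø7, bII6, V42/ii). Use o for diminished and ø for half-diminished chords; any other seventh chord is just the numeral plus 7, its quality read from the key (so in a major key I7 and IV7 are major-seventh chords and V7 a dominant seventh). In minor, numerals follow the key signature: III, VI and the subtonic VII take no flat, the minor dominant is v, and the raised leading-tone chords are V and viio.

The pitches Bb-D-F-A form a major seventh chord rooted on Bb.
Bb is scale degree 6 in D minor, and a major seventh chord on that degree is written VI7.

VI7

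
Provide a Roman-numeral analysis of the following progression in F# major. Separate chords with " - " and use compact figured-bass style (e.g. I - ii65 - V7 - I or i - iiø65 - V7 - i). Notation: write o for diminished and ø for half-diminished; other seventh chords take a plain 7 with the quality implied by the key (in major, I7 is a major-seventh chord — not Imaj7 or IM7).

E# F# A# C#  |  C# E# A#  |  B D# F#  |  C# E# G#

I42 - iii6 - IV - V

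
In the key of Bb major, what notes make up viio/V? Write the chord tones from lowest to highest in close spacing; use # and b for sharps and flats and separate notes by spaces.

E G Bb

viio/V is a secondary leading-tone chord. The target V is F in Bb major; the applied chord is rooted a semitone below, on E.
Building a diminished triad on E gives E-G-Bb.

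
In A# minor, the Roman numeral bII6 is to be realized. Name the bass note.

D#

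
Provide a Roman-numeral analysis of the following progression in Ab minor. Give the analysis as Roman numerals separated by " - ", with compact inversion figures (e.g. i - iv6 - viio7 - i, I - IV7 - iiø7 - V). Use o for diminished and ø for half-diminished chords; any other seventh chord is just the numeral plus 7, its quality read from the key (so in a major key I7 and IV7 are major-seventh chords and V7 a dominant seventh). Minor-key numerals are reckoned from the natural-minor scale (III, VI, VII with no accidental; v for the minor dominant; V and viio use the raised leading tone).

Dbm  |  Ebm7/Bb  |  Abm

iv - v43 - i

Dbm: root Db is the subdominant; minor triad there is iv.
Ebm7/Bb: root Eb is the dominant; minor seventh chord there is v43.
Abm: root Ab is the tonic; minor triad there is i.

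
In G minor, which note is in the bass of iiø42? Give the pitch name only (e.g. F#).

iiø in G minor has root A; the chord is A-C-Eb-G.
The figure 42 means third inversion — the seventh is in the bass.

G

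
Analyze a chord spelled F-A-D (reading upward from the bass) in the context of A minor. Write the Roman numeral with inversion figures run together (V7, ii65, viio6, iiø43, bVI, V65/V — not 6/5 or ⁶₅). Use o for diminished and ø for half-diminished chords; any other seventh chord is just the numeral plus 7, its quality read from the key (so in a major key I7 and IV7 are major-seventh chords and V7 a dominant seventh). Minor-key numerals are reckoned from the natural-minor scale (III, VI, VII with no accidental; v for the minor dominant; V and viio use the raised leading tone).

iv6

The pitches D-F-A form a minor triad rooted on D.
D is scale degree 4 in A minor, and a minor triad on that degree is written iv.
With F in the bass the chord is in first inversion, so the figured bass is 6.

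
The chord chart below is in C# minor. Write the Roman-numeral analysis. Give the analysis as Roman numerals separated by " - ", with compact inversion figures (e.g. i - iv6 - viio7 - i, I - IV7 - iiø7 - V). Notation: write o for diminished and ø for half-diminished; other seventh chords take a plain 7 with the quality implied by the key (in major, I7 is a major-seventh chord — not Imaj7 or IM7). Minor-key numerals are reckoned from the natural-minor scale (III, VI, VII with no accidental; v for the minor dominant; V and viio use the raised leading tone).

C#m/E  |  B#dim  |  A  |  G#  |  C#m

i6 - viio - VI - V - i

C#m/E has root C#, degree 1 in C# minor, so i6.
B#dim: root B# is the leading tone; diminished triad there is viio.
A has root A, degree 6 in C# minor, so VI.
G#: root G# is the dominant; major triad there is V.
C#m has root C#, degree 1 in C# minor, so i.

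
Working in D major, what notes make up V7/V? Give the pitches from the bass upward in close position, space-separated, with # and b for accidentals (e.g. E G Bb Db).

V7/V is a secondary dominant — the dominant seventh of V. V in D major is A, so the applied chord's root is E, a perfect fifth above.
Building a dominant seventh chord on E gives E-G#-B-D.

E G# B D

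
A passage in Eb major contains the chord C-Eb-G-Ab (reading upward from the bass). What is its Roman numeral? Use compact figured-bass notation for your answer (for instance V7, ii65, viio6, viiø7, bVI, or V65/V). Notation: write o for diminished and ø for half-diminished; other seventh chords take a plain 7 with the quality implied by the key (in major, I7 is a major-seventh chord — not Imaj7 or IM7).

Stacked in thirds the chord is Ab-C-Eb-G: a major seventh chord on Ab.
In Eb major, Ab is the subdominant; the diatonic major seventh chord there is IV7.
With C in the bass the chord is in first inversion, so the figured bass is 65.

IV65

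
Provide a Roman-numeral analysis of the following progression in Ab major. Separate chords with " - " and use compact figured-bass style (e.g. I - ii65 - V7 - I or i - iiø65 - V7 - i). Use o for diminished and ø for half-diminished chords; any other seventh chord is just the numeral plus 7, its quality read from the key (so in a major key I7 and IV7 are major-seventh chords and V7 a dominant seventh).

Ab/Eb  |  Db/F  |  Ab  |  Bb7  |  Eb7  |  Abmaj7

Ab/Eb: root Ab is the tonic; major triad there is I64.
Db/F: root Db is the subdominant; major triad there is IV6.
Ab: root Ab is the tonic; major triad there is I.
Bb7: chromatic; Bb is V of V, so V7/V.
Eb7: dominant seventh chord on Eb = scale degree 5 → V7.
Abmaj7: major seventh chord on Ab = scale degree 1 → I7.

I64 - IV6 - I - V7/V - V7 - I7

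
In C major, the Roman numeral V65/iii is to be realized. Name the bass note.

D#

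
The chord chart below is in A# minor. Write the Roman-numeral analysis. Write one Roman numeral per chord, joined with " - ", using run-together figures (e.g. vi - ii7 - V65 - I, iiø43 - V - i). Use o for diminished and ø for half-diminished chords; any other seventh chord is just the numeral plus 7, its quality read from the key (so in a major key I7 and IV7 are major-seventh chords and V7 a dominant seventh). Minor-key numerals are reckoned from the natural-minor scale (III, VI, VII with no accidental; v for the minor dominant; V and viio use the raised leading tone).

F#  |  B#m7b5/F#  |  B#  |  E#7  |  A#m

F#: root F# is the submediant; major triad there is VI.
B#m7b5/F# has root B#, degree 2 in A# minor, so iiø43.
B#: a major triad on B#, the applied dominant of V → V/V.
E#7 has root E#, degree 5 in A# minor, so V7.
A#m: root A# is the tonic; minor triad there is i.

VI - iiø43 - V/V - V7 - i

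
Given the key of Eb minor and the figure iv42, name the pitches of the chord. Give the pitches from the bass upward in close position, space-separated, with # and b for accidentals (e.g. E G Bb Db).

In Eb minor, the fourth degree is Ab, and the diatonic chord built there is a minor seventh chord.
Stacking thirds from Ab gives Ab-Cb-Eb-Gb.
The figured bass 42 indicates third inversion, placing the seventh (Gb) in the bass: Gb-Ab-Cb-Eb.

Gb Ab Cb Eb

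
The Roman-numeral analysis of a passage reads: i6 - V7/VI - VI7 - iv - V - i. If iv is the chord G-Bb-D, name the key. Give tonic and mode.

The chord Gm is a minor triad rooted on G; its label is iv.
iv on G implies G is the subdominant; that puts the tonic at D, and the lowercase numeral fits minor mode.

D minor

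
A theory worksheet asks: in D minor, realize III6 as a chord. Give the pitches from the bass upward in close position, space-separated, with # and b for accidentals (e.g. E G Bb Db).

A C F

The numeral's case and figure indicate a major triad. In D minor its root, scale degree 3, is F.
That chord is spelled F-A-C.
The figured bass 6 indicates first inversion, placing the third (A) in the bass: A-C-F.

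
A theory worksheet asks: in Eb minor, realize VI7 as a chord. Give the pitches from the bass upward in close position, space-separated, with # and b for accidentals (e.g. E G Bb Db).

Cb Eb Gb Bb

In Eb minor, the submediant is Cb, and the diatonic chord built there is a major seventh chord.
Stacking thirds from Cb gives Cb-Eb-Gb-Bb.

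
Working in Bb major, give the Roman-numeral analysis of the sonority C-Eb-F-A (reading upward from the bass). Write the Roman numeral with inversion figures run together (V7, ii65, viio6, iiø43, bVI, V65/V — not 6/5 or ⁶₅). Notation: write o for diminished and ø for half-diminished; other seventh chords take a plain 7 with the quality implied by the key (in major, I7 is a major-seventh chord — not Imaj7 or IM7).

The pitches F-A-C-Eb form a dominant seventh chord rooted on F.
F is scale degree 5 in Bb major, and a dominant seventh chord on that degree is written V7.
With C in the bass the chord is in second inversion, so the figured bass is 43.

V43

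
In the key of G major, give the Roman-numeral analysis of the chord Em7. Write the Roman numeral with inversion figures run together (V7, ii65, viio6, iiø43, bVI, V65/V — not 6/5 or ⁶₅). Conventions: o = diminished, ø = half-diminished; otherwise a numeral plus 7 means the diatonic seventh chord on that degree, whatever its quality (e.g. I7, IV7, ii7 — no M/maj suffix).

Stacked in thirds the chord is E-G-B-D: a minor seventh chord on E.
In G major, E is the submediant; the diatonic minor seventh chord there is vi7.

vi7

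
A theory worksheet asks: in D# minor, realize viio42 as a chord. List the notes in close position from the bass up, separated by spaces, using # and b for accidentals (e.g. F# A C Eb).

In D# minor, the leading-tone chord is built on the raised seventh degree, C##.
That chord is spelled C##-E#-G#-B.
With the 42 figure the chord is in third inversion; from the bass B upward in close position it reads B-C##-E#-G#.

B C## E# G#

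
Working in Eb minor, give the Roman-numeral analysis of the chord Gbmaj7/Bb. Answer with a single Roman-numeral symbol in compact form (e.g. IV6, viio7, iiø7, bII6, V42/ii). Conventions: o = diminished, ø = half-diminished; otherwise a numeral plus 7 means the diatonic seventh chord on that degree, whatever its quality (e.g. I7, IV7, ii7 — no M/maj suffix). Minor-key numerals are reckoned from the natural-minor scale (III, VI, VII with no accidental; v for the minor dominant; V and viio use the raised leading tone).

III65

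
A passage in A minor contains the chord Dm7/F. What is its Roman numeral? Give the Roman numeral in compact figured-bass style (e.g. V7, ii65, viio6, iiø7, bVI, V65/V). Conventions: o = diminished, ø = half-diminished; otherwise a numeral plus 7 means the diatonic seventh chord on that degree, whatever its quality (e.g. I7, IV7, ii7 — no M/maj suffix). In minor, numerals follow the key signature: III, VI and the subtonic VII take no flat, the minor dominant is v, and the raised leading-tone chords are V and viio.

iv65

Stacked in thirds the chord is D-F-A-C: a minor seventh chord on D.
In A minor, D is the subdominant; the diatonic minor seventh chord there is iv7.
With F in the bass the chord is in first inversion, so the figured bass is 65.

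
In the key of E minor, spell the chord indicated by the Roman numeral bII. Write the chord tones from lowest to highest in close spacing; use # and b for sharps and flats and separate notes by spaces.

F A C

Scale degree 2 in E minor is F#; lowering it a half step gives F. bII is the Neapolitan chord — a major triad on the lowered second degree.
So the chord is F-A-C.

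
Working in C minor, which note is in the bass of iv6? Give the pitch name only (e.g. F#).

iv in C minor has root F; the chord is F-Ab-C.
The figure 6 means first inversion — the third is in the bass.

Ab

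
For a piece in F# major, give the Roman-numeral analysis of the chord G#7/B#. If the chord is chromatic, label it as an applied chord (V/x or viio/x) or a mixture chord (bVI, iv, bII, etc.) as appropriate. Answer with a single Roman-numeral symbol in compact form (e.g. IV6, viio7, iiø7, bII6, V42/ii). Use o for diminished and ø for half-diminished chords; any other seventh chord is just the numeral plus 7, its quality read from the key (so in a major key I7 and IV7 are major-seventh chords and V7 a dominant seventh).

V65/V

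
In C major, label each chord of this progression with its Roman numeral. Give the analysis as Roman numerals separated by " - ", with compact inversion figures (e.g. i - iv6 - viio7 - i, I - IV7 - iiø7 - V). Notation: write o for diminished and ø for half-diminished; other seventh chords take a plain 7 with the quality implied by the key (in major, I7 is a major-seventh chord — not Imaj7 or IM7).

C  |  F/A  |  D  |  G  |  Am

C: root C is the tonic; major triad there is I.
F/A: major triad on F = scale degree 4 → IV6.
D is the secondary dominant of V (major triad on D): V/V.
G: major triad on G = scale degree 5 → V.
Am: root A is the submediant; minor triad there is vi.

I - IV6 - V/V - V - vi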